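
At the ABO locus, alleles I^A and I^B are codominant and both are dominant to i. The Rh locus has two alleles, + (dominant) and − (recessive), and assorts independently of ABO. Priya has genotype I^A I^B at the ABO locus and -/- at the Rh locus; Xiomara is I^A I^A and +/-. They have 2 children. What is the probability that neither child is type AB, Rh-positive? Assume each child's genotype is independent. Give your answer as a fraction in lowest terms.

ABO cross I^A I^B × I^A I^A → 1/2 A, 1/2 AB.
Rh cross -/- × +/- → 1/2 Rh+, 1/2 Rh-; so P(type AB, Rh-positive) = 1/2 × 1/2 = 1/4 per child.
P(not type AB, Rh-positive) = 3/4 for one child; (3/4)^2 = 9/16.

9/16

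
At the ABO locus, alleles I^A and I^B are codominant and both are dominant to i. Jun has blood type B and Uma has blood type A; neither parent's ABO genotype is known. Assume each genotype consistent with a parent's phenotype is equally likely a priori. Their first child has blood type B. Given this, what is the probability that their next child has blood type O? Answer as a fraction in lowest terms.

Possible genotypes: Jun ∈ {I^B I^B, I^B i}; Uma ∈ {I^A I^A, I^A i}.
Weight each parental genotype pair by prior × P(type-B child):
  I^B I^B × I^A i: posterior weight 2/3; P(next child type O) = 0.
  I^B i × I^A i: posterior weight 1/3; P(next child type O) = 1/4.
Weighted sum = 1/12.

1/12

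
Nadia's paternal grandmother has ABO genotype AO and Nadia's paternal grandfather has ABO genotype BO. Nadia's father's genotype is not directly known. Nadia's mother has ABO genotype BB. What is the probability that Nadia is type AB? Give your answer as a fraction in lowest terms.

Nadia's father's ABO genotype from AO × BO: 1/4 AB, 1/4 AO, 1/4 BO, 1/4 OO.
Crossing each possibility with the mother BB and summing P(type AB): 1/4·1/2 + 1/4·1/2 + 1/4·0 + 1/4·0 = 1/4.

1/4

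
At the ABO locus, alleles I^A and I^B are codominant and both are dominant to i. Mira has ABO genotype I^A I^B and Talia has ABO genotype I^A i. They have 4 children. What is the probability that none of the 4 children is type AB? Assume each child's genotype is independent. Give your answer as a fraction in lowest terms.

81/256

ABO cross I^A I^B × I^A i → 1/2 A, 1/4 B, 1/4 AB.
So P(type AB) = 1/4 per child.
P(not type AB) = 3/4 for one child; (3/4)^4 = 81/256.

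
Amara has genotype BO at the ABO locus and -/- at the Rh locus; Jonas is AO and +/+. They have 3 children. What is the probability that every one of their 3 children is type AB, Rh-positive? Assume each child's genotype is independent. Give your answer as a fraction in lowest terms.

1/64

ABO cross BO × AO → 1/4 O, 1/4 A, 1/4 B, 1/4 AB.
Rh cross -/- × +/+ → 1 Rh+; so P(type AB, Rh-positive) = 1/4 × 1 = 1/4 per child.
All 3 independent: (1/4)^3 = 1/64.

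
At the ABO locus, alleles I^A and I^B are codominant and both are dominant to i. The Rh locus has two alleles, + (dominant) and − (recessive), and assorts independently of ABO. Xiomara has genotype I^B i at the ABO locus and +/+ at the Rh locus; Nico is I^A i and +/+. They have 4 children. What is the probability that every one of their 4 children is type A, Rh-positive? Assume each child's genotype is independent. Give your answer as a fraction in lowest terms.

1/256

ABO cross I^B i × I^A i → 1/4 O, 1/4 A, 1/4 B, 1/4 AB.
Rh cross +/+ × +/+ → 1 Rh+; so P(type A, Rh-positive) = 1/4 × 1 = 1/4 per child.
All 4 independent: (1/4)^4 = 1/256.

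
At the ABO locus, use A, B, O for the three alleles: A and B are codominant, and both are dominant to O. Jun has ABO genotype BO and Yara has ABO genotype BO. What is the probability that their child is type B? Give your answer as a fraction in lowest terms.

3/4

ABO cross BO × BO → offspring phenotypes: 1/4 O, 3/4 B.
So P(type B) = 3/4.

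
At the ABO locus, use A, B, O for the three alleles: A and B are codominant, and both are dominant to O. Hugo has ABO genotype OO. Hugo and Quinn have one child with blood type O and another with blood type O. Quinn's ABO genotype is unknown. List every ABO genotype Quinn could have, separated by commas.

AO, BO, OO

For each candidate genotype of Quinn, check whether crossing it with OO can produce every observed child phenotype.
  AA → possible child types {A} ✗
  AB → possible child types {A, B} ✗
  AO → possible child types {O, A} ✓
  BB → possible child types {B} ✗
  BO → possible child types {O, B} ✓
  OO → possible child types {O} ✓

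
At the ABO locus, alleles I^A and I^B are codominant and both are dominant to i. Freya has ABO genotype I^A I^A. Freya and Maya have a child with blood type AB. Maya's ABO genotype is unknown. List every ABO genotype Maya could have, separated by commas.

I^A I^B, I^B I^B, I^B i

For each candidate genotype of Maya, check whether crossing it with I^A I^A can produce every observed child phenotype.
  I^A I^A → possible child types {A} ✗
  I^A I^B → possible child types {A, AB} ✓
  I^A i → possible child types {A} ✗
  I^B I^B → possible child types {AB} ✓
  I^B i → possible child types {A, AB} ✓
  i i → possible child types {A} ✗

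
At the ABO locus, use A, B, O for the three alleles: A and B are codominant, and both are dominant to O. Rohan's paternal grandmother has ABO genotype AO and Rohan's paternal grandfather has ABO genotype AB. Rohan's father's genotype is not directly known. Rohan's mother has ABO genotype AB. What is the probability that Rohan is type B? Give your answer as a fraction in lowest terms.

Rohan's father's ABO genotype from AO × AB: 1/4 AA, 1/4 AB, 1/4 AO, 1/4 BO.
Crossing each possibility with the mother AB and summing P(type B): 1/4·0 + 1/4·1/4 + 1/4·1/4 + 1/4·1/2 = 1/4.

1/4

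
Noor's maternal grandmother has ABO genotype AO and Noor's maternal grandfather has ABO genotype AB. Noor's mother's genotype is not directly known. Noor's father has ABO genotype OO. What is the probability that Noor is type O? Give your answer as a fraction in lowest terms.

Noor's mother's ABO genotype from AO × AB: 1/4 AA, 1/4 AB, 1/4 AO, 1/4 BO.
Crossing each possibility with the father OO and summing P(type O): 1/4·0 + 1/4·0 + 1/4·1/2 + 1/4·1/2 = 1/4.

1/4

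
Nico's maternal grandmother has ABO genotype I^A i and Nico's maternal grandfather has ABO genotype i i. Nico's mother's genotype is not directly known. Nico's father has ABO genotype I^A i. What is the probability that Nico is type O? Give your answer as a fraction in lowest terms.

3/8

Nico's mother's ABO genotype from I^A i × i i: 1/2 I^A i, 1/2 i i.
Crossing each possibility with the father I^A i and summing P(type O): 1/2·1/4 + 1/2·1/2 = 3/8.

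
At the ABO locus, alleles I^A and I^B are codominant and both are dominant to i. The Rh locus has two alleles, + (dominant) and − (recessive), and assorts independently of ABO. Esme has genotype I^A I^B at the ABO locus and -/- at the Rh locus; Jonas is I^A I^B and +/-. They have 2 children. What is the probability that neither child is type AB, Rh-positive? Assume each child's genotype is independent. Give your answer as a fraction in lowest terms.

9/16

ABO cross I^A I^B × I^A I^B → 1/4 A, 1/4 B, 1/2 AB.
Rh cross -/- × +/- → 1/2 Rh+, 1/2 Rh-; so P(type AB, Rh-positive) = 1/2 × 1/2 = 1/4 per child.
P(not type AB, Rh-positive) = 3/4 for one child; (3/4)^2 = 9/16.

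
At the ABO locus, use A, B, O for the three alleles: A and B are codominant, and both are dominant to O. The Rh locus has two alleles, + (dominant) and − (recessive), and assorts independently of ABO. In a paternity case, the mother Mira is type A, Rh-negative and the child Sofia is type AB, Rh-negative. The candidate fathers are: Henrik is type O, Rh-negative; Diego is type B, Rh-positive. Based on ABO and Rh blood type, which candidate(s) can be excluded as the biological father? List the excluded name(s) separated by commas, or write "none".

A candidate is excluded only if no genotype consistent with his phenotype could produce a type AB, Rh-negative child with a type A, Rh-negative mother.
Henrik (type O, Rh-): no genotype consistent with that phenotype can produce a type-AB Rh- child with a type-A mother.

Henrik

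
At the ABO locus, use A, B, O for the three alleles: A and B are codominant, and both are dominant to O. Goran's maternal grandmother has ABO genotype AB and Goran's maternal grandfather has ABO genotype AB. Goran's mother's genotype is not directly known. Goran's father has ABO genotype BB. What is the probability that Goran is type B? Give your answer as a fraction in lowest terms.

1/2

Goran's mother's ABO genotype from AB × AB: 1/4 AA, 1/2 AB, 1/4 BB.
Crossing each possibility with the father BB and summing P(type B): 1/4·0 + 1/2·1/2 + 1/4·1 = 1/2.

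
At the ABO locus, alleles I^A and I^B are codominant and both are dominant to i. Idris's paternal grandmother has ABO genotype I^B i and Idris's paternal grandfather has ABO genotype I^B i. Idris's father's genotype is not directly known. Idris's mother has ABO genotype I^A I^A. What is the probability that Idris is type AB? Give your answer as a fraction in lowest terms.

Idris's father's ABO genotype from I^B i × I^B i: 1/4 I^B I^B, 1/2 I^B i, 1/4 i i.
Crossing each possibility with the mother I^A I^A and summing P(type AB): 1/4·1 + 1/2·1/2 + 1/4·0 = 1/2.

1/2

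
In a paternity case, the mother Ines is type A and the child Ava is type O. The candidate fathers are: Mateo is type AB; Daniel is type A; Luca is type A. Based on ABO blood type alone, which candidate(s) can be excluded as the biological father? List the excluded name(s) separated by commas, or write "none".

Mateo

A candidate is excluded only if no genotype consistent with his phenotype could produce a type O child with a type A mother.
Mateo (type AB): no genotype consistent with that phenotype can produce a type-O child with a type-A mother.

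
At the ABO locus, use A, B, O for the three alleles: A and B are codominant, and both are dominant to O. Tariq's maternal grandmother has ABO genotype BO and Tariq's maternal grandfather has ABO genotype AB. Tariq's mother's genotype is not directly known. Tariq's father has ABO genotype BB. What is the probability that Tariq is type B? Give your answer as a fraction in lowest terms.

Tariq's mother's ABO genotype from BO × AB: 1/4 AB, 1/4 AO, 1/4 BB, 1/4 BO.
Crossing each possibility with the father BB and summing P(type B): 1/4·1/2 + 1/4·1/2 + 1/4·1 + 1/4·1 = 3/4.

3/4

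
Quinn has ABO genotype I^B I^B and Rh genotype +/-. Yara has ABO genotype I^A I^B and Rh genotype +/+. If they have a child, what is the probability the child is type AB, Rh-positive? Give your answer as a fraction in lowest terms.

ABO cross I^B I^B × I^A I^B → offspring phenotypes: 1/2 B, 1/2 AB.
Rh cross +/- × +/+ → 1 Rh+.
Independent loci: P(type AB, Rh-positive) = 1/2 × 1 = 1/2.

1/2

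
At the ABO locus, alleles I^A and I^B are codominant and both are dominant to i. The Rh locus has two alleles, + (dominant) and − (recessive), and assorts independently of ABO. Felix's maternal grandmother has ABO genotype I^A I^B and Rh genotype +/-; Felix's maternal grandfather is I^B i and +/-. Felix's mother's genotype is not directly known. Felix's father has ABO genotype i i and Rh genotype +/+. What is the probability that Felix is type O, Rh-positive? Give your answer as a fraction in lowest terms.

Felix's mother's ABO genotype from I^A I^B × I^B i: 1/4 I^A I^B, 1/4 I^A i, 1/4 I^B I^B, 1/4 I^B i.
Crossing each possibility with the father i i and summing P(type O): 1/4·0 + 1/4·1/2 + 1/4·0 + 1/4·1/2 = 1/4.
Similarly for Rh via the mother's Rh distribution: P(Rh+) = 1.
Independent loci: 1/4 × 1 = 1/4.

1/4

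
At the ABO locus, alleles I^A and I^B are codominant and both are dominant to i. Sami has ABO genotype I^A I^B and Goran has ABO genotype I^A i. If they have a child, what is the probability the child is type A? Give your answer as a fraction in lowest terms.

ABO cross I^A I^B × I^A i → offspring phenotypes: 1/2 A, 1/4 B, 1/4 AB.
So P(type A) = 1/2.

1/2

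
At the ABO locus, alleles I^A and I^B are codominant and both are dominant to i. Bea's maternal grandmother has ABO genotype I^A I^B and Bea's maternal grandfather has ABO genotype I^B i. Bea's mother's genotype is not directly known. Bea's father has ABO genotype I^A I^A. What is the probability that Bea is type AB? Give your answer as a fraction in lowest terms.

Bea's mother's ABO genotype from I^A I^B × I^B i: 1/4 I^A I^B, 1/4 I^A i, 1/4 I^B I^B, 1/4 I^B i.
Crossing each possibility with the father I^A I^A and summing P(type AB): 1/4·1/2 + 1/4·0 + 1/4·1 + 1/4·1/2 = 1/2.

1/2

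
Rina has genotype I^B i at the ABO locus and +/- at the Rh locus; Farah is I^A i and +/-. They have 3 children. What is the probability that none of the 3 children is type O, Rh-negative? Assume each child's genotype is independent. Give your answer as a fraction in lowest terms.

3375/4096

ABO cross I^B i × I^A i → 1/4 O, 1/4 A, 1/4 B, 1/4 AB.
Rh cross +/- × +/- → 3/4 Rh+, 1/4 Rh-; so P(type O, Rh-negative) = 1/4 × 1/4 = 1/16 per child.
P(not type O, Rh-negative) = 15/16 for one child; (15/16)^3 = 3375/4096.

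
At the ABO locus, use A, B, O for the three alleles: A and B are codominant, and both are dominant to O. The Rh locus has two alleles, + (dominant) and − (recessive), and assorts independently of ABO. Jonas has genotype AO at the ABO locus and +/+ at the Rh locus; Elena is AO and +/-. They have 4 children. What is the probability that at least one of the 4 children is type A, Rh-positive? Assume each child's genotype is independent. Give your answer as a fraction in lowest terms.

255/256

ABO cross AO × AO → 1/4 O, 3/4 A.
Rh cross +/+ × +/- → 1 Rh+; so P(type A, Rh-positive) = 3/4 × 1 = 3/4 per child.
P(none) = (1/4)^4 = 1/256; P(at least one) = 1 − 1/256 = 255/256.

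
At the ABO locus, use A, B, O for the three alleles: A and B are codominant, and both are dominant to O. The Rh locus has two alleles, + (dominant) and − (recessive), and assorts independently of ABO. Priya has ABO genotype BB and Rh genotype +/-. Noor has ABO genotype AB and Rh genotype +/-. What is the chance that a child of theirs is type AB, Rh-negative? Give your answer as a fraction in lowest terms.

ABO cross BB × AB → offspring phenotypes: 1/2 B, 1/2 AB.
Rh cross +/- × +/- → 3/4 Rh+, 1/4 Rh-.
Independent loci: P(type AB, Rh-negative) = 1/2 × 1/4 = 1/8.

1/8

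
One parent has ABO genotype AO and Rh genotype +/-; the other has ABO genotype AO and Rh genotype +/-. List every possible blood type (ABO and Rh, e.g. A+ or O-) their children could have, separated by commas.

O+, O-, A+, A-

Gametes from AO × AO give offspring ABO genotypes AA, AO, OO, i.e. phenotypes O, A.
Rh cross +/- × +/- → phenotypes Rh+, Rh-.
Combining independently: O+, O-, A+, A-.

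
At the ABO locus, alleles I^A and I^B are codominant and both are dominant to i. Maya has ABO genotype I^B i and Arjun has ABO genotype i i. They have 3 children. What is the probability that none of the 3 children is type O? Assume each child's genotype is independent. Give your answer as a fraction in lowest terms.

ABO cross I^B i × i i → 1/2 O, 1/2 B.
So P(type O) = 1/2 per child.
P(not type O) = 1/2 for one child; (1/2)^3 = 1/8.

1/8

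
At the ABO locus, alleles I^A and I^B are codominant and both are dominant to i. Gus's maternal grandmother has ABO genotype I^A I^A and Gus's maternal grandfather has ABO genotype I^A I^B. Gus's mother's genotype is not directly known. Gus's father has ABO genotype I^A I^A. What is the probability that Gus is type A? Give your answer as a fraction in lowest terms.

Gus's mother's ABO genotype from I^A I^A × I^A I^B: 1/2 I^A I^A, 1/2 I^A I^B.
Crossing each possibility with the father I^A I^A and summing P(type A): 1/2·1 + 1/2·1/2 = 3/4.

3/4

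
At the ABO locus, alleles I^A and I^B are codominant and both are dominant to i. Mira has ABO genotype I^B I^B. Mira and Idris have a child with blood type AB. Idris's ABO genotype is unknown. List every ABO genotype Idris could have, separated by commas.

For each candidate genotype of Idris, check whether crossing it with I^B I^B can produce every observed child phenotype.
  I^A I^A → possible child types {AB} ✓
  I^A I^B → possible child types {B, AB} ✓
  I^A i → possible child types {B, AB} ✓
  I^B I^B → possible child types {B} ✗
  I^B i → possible child types {B} ✗
  i i → possible child types {B} ✗

I^A I^A, I^A I^B, I^A i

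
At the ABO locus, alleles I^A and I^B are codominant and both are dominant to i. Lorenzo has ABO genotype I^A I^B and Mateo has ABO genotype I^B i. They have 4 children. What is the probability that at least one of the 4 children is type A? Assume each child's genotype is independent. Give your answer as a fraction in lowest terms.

ABO cross I^A I^B × I^B i → 1/4 A, 1/2 B, 1/4 AB.
So P(type A) = 1/4 per child.
P(none) = (3/4)^4 = 81/256; P(at least one) = 1 − 81/256 = 175/256.

175/256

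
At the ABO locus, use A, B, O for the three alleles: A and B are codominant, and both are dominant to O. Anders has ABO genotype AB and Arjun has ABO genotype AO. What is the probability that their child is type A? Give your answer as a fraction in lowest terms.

1/2

ABO cross AB × AO → offspring phenotypes: 1/2 A, 1/4 B, 1/4 AB.
So P(type A) = 1/2.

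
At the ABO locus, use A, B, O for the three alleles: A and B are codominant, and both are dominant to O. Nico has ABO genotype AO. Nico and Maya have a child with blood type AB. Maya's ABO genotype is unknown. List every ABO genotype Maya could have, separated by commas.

AB, BB, BO

For each candidate genotype of Maya, check whether crossing it with AO can produce every observed child phenotype.
  AA → possible child types {A} ✗
  AB → possible child types {A, B, AB} ✓
  AO → possible child types {O, A} ✗
  BB → possible child types {B, AB} ✓
  BO → possible child types {O, A, B, AB} ✓
  OO → possible child types {O, A} ✗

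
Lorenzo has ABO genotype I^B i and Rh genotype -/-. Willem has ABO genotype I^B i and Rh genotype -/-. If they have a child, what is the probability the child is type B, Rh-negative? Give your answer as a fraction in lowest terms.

3/4

ABO cross I^B i × I^B i → offspring phenotypes: 1/4 O, 3/4 B.
Rh cross -/- × -/- → 1 Rh-.
Independent loci: P(type B, Rh-negative) = 3/4 × 1 = 3/4.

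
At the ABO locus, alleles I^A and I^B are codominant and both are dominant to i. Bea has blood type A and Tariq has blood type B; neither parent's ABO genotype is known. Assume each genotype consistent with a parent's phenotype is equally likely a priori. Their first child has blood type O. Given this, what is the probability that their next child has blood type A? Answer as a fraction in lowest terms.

1/4

Possible genotypes: Bea ∈ {I^A I^A, I^A i}; Tariq ∈ {I^B I^B, I^B i}.
Weight each parental genotype pair by prior × P(type-O child):
  I^A i × I^B i: posterior weight 1; P(next child type A) = 1/4.
Weighted sum = 1/4.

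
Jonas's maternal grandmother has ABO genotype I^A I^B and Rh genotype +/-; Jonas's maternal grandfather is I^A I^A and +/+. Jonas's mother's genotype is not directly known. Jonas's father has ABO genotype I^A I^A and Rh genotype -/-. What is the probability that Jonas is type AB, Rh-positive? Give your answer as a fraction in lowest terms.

Jonas's mother's ABO genotype from I^A I^B × I^A I^A: 1/2 I^A I^A, 1/2 I^A I^B.
Crossing each possibility with the father I^A I^A and summing P(type AB): 1/2·0 + 1/2·1/2 = 1/4.
Similarly for Rh via the mother's Rh distribution: P(Rh+) = 3/4.
Independent loci: 1/4 × 3/4 = 3/16.

3/16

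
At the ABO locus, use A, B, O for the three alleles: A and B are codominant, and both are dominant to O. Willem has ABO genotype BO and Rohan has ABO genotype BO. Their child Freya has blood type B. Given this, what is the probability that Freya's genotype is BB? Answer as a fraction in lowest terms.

Cross BO × BO → 1/4 BB, 1/2 BO, 1/4 OO.
Type-B genotypes among offspring: BB (1/4), BO (1/2); total 3/4.
P(BB | type B) = (1/4) / (3/4) = 1/3.

1/3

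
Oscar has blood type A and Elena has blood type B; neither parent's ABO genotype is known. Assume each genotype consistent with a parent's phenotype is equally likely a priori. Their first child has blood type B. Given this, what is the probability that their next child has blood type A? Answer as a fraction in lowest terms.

Possible genotypes: Oscar ∈ {AA, AO}; Elena ∈ {BB, BO}.
Weight each parental genotype pair by prior × P(type-B child):
  AO × BB: posterior weight 2/3; P(next child type A) = 0.
  AO × BO: posterior weight 1/3; P(next child type A) = 1/4.
Weighted sum = 1/12.

1/12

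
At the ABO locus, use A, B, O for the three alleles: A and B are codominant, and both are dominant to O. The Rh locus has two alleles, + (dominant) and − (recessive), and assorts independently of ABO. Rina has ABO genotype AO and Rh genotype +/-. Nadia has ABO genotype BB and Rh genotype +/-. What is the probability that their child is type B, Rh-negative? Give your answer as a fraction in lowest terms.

ABO cross AO × BB → offspring phenotypes: 1/2 B, 1/2 AB.
Rh cross +/- × +/- → 3/4 Rh+, 1/4 Rh-.
Independent loci: P(type B, Rh-negative) = 1/2 × 1/4 = 1/8.

1/8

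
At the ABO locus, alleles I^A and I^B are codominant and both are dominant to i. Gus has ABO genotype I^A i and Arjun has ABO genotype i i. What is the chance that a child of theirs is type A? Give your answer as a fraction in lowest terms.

1/2

ABO cross I^A i × i i → offspring phenotypes: 1/2 O, 1/2 A.
So P(type A) = 1/2.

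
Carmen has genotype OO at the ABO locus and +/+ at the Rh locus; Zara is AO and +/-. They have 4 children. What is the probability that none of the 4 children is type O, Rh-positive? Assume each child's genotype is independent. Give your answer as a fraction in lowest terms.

ABO cross OO × AO → 1/2 O, 1/2 A.
Rh cross +/+ × +/- → 1 Rh+; so P(type O, Rh-positive) = 1/2 × 1 = 1/2 per child.
P(not type O, Rh-positive) = 1/2 for one child; (1/2)^4 = 1/16.

1/16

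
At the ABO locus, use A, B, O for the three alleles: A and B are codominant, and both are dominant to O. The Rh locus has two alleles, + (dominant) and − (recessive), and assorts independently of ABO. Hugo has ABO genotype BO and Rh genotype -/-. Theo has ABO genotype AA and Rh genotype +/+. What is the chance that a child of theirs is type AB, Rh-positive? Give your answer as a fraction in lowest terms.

1/2

ABO cross BO × AA → offspring phenotypes: 1/2 A, 1/2 AB.
Rh cross -/- × +/+ → 1 Rh+.
Independent loci: P(type AB, Rh-positive) = 1/2 × 1 = 1/2.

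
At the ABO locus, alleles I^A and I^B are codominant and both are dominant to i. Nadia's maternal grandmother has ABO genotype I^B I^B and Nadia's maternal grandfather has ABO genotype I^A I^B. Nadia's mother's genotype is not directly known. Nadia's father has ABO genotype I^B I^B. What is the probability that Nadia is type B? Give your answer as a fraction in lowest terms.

Nadia's mother's ABO genotype from I^B I^B × I^A I^B: 1/2 I^A I^B, 1/2 I^B I^B.
Crossing each possibility with the father I^B I^B and summing P(type B): 1/2·1/2 + 1/2·1 = 3/4.

3/4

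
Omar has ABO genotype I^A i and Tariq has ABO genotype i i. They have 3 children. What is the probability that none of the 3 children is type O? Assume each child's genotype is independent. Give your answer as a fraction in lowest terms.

ABO cross I^A i × i i → 1/2 O, 1/2 A.
So P(type O) = 1/2 per child.
P(not type O) = 1/2 for one child; (1/2)^3 = 1/8.

1/8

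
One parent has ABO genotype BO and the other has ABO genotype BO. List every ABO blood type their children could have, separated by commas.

Gametes from BO × BO give offspring ABO genotypes BB, BO, OO, i.e. phenotypes O, B.

O, B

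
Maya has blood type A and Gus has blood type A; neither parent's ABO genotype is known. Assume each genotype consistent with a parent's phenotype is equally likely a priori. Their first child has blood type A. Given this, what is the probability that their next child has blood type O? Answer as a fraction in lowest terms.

1/20

Possible genotypes: Maya ∈ {I^A I^A, I^A i}; Gus ∈ {I^A I^A, I^A i}.
Weight each parental genotype pair by prior × P(type-A child):
  I^A I^A × I^A I^A: posterior weight 4/15; P(next child type O) = 0.
  I^A I^A × I^A i: posterior weight 4/15; P(next child type O) = 0.
  I^A i × I^A I^A: posterior weight 4/15; P(next child type O) = 0.
  I^A i × I^A i: posterior weight 1/5; P(next child type O) = 1/4.
Weighted sum = 1/20.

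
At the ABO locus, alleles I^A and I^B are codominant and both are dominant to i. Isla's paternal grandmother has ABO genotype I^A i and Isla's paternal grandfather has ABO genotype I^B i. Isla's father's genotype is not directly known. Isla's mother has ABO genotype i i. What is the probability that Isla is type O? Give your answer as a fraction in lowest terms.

1/2

Isla's father's ABO genotype from I^A i × I^B i: 1/4 I^A I^B, 1/4 I^A i, 1/4 I^B i, 1/4 i i.
Crossing each possibility with the mother i i and summing P(type O): 1/4·0 + 1/4·1/2 + 1/4·1/2 + 1/4·1 = 1/2.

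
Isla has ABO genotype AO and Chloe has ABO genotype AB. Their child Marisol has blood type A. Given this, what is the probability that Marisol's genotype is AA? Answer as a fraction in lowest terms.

Cross AO × AB → 1/4 AA, 1/4 AB, 1/4 AO, 1/4 BO.
Type-A genotypes among offspring: AA (1/4), AO (1/4); total 1/2.
P(AA | type A) = (1/4) / (1/2) = 1/2.

1/2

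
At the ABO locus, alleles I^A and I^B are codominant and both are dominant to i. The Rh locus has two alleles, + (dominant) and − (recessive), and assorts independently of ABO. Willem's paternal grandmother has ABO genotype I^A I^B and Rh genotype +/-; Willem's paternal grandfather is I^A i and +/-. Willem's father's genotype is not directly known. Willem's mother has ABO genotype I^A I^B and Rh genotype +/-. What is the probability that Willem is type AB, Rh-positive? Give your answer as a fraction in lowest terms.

9/32

Willem's father's ABO genotype from I^A I^B × I^A i: 1/4 I^A I^A, 1/4 I^A I^B, 1/4 I^A i, 1/4 I^B i.
Crossing each possibility with the mother I^A I^B and summing P(type AB): 1/4·1/2 + 1/4·1/2 + 1/4·1/4 + 1/4·1/4 = 3/8.
Similarly for Rh via the father's Rh distribution: P(Rh+) = 3/4.
Independent loci: 3/8 × 3/4 = 9/32.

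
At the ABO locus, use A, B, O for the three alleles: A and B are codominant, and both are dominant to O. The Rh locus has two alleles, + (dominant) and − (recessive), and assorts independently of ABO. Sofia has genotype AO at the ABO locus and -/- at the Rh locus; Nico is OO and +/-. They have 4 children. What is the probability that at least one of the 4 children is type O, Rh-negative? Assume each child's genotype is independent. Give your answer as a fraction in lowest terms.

ABO cross AO × OO → 1/2 O, 1/2 A.
Rh cross -/- × +/- → 1/2 Rh+, 1/2 Rh-; so P(type O, Rh-negative) = 1/2 × 1/2 = 1/4 per child.
P(none) = (3/4)^4 = 81/256; P(at least one) = 1 − 81/256 = 175/256.

175/256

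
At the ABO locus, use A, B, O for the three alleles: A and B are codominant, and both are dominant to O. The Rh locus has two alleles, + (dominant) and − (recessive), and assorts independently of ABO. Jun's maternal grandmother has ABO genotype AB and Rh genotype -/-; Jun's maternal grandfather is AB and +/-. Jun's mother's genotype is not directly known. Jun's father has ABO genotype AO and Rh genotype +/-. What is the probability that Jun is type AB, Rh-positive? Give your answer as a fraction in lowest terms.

5/32

Jun's mother's ABO genotype from AB × AB: 1/4 AA, 1/2 AB, 1/4 BB.
Crossing each possibility with the father AO and summing P(type AB): 1/4·0 + 1/2·1/4 + 1/4·1/2 = 1/4.
Similarly for Rh via the mother's Rh distribution: P(Rh+) = 5/8.
Independent loci: 1/4 × 5/8 = 5/32.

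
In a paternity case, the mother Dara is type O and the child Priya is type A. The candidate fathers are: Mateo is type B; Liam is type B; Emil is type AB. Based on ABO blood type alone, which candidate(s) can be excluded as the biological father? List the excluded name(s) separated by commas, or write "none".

Mateo, Liam

A candidate is excluded only if no genotype consistent with his phenotype could produce a type A child with a type O mother.
Mateo (type B): no genotype consistent with that phenotype can produce a type-A child with a type-O mother.
Liam (type B): no genotype consistent with that phenotype can produce a type-A child with a type-O mother.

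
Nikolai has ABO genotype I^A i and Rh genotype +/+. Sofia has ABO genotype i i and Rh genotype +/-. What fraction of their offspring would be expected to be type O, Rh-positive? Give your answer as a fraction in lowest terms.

ABO cross I^A i × i i → offspring phenotypes: 1/2 O, 1/2 A.
Rh cross +/+ × +/- → 1 Rh+.
Independent loci: P(type O, Rh-positive) = 1/2 × 1 = 1/2.

1/2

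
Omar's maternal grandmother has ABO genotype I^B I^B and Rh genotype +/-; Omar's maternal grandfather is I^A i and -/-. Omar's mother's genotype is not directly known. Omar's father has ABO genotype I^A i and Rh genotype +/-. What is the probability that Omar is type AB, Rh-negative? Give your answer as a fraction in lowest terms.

3/32

Omar's mother's ABO genotype from I^B I^B × I^A i: 1/2 I^A I^B, 1/2 I^B i.
Crossing each possibility with the father I^A i and summing P(type AB): 1/2·1/4 + 1/2·1/4 = 1/4.
Similarly for Rh via the mother's Rh distribution: P(Rh-) = 3/8.
Independent loci: 1/4 × 3/8 = 3/32.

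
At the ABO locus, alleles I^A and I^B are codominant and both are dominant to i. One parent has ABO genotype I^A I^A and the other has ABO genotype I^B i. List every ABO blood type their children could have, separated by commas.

A, AB

Gametes from I^A I^A × I^B i give offspring ABO genotypes I^A I^B, I^A i, i.e. phenotypes A, AB.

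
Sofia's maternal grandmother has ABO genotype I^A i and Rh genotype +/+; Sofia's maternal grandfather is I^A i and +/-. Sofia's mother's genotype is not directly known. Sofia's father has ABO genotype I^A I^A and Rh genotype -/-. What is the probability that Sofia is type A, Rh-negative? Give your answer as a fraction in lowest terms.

Sofia's mother's ABO genotype from I^A i × I^A i: 1/4 I^A I^A, 1/2 I^A i, 1/4 i i.
Crossing each possibility with the father I^A I^A and summing P(type A): 1/4·1 + 1/2·1 + 1/4·1 = 1.
Similarly for Rh via the mother's Rh distribution: P(Rh-) = 1/4.
Independent loci: 1 × 1/4 = 1/4.

1/4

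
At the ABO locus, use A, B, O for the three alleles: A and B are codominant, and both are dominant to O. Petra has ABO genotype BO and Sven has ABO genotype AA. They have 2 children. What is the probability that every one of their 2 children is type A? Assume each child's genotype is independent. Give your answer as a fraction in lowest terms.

ABO cross BO × AA → 1/2 A, 1/2 AB.
So P(type A) = 1/2 per child.
All 2 independent: (1/2)^2 = 1/4.

1/4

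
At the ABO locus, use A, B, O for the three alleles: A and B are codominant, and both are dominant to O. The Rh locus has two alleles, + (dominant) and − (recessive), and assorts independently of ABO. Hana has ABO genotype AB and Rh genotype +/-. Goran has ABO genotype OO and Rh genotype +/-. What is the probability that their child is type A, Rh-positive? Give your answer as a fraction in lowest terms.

3/8

ABO cross AB × OO → offspring phenotypes: 1/2 A, 1/2 B.
Rh cross +/- × +/- → 3/4 Rh+, 1/4 Rh-.
Independent loci: P(type A, Rh-positive) = 1/2 × 3/4 = 3/8.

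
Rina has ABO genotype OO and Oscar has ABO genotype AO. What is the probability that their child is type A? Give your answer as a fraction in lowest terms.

1/2

ABO cross OO × AO → offspring phenotypes: 1/2 O, 1/2 A.
So P(type A) = 1/2.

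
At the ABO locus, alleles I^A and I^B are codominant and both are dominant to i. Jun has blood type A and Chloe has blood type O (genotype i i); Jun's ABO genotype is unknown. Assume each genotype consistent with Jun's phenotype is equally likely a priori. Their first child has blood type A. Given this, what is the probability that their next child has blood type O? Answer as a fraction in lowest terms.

1/6

Possible genotypes: Jun ∈ {I^A I^A, I^A i}; Chloe ∈ {i i}.
Weight each parental genotype pair by prior × P(type-A child):
  I^A I^A × i i: posterior weight 2/3; P(next child type O) = 0.
  I^A i × i i: posterior weight 1/3; P(next child type O) = 1/2.
Weighted sum = 1/6.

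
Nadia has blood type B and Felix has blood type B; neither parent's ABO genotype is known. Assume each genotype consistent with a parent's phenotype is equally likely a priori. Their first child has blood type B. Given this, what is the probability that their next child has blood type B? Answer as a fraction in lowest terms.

Possible genotypes: Nadia ∈ {BB, BO}; Felix ∈ {BB, BO}.
Weight each parental genotype pair by prior × P(type-B child):
  BB × BB: posterior weight 4/15; P(next child type B) = 1.
  BB × BO: posterior weight 4/15; P(next child type B) = 1.
  BO × BB: posterior weight 4/15; P(next child type B) = 1.
  BO × BO: posterior weight 1/5; P(next child type B) = 3/4.
Weighted sum = 19/20.

19/20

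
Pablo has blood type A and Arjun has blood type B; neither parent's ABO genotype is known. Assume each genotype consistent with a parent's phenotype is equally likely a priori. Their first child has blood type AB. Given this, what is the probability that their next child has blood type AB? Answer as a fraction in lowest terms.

25/36

Possible genotypes: Pablo ∈ {AA, AO}; Arjun ∈ {BB, BO}.
Weight each parental genotype pair by prior × P(type-AB child):
  AA × BB: posterior weight 4/9; P(next child type AB) = 1.
  AA × BO: posterior weight 2/9; P(next child type AB) = 1/2.
  AO × BB: posterior weight 2/9; P(next child type AB) = 1/2.
  AO × BO: posterior weight 1/9; P(next child type AB) = 1/4.
Weighted sum = 25/36.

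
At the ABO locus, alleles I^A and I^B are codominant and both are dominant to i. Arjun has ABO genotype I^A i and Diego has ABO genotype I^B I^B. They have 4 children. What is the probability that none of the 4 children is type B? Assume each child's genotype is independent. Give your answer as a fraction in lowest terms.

1/16

ABO cross I^A i × I^B I^B → 1/2 B, 1/2 AB.
So P(type B) = 1/2 per child.
P(not type B) = 1/2 for one child; (1/2)^4 = 1/16.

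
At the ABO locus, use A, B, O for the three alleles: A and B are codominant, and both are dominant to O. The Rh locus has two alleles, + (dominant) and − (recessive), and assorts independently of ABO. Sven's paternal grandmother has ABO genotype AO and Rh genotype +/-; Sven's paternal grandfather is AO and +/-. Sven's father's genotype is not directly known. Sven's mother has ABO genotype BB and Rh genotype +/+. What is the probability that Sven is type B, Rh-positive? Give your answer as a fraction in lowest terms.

Sven's father's ABO genotype from AO × AO: 1/4 AA, 1/2 AO, 1/4 OO.
Crossing each possibility with the mother BB and summing P(type B): 1/4·0 + 1/2·1/2 + 1/4·1 = 1/2.
Similarly for Rh via the father's Rh distribution: P(Rh+) = 1.
Independent loci: 1/2 × 1 = 1/2.

1/2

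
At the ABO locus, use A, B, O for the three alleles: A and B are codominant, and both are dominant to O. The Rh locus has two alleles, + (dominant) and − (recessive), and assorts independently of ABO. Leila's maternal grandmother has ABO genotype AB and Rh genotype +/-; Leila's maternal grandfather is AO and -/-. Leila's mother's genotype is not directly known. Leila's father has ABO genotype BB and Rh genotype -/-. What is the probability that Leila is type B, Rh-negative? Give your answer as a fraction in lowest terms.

Leila's mother's ABO genotype from AB × AO: 1/4 AA, 1/4 AB, 1/4 AO, 1/4 BO.
Crossing each possibility with the father BB and summing P(type B): 1/4·0 + 1/4·1/2 + 1/4·1/2 + 1/4·1 = 1/2.
Similarly for Rh via the mother's Rh distribution: P(Rh-) = 3/4.
Independent loci: 1/2 × 3/4 = 3/8.

3/8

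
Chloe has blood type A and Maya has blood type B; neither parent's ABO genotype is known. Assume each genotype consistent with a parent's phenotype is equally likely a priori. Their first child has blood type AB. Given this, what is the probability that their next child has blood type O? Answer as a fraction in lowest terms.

Possible genotypes: Chloe ∈ {I^A I^A, I^A i}; Maya ∈ {I^B I^B, I^B i}.
Weight each parental genotype pair by prior × P(type-AB child):
  I^A I^A × I^B I^B: posterior weight 4/9; P(next child type O) = 0.
  I^A I^A × I^B i: posterior weight 2/9; P(next child type O) = 0.
  I^A i × I^B I^B: posterior weight 2/9; P(next child type O) = 0.
  I^A i × I^B i: posterior weight 1/9; P(next child type O) = 1/4.
Weighted sum = 1/36.

1/36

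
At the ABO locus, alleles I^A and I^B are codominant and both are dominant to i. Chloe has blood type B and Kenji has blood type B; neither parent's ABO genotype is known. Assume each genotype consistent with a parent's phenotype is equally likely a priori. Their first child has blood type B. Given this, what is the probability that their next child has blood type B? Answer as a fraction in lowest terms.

19/20

Possible genotypes: Chloe ∈ {I^B I^B, I^B i}; Kenji ∈ {I^B I^B, I^B i}.
Weight each parental genotype pair by prior × P(type-B child):
  I^B I^B × I^B I^B: posterior weight 4/15; P(next child type B) = 1.
  I^B I^B × I^B i: posterior weight 4/15; P(next child type B) = 1.
  I^B i × I^B I^B: posterior weight 4/15; P(next child type B) = 1.
  I^B i × I^B i: posterior weight 1/5; P(next child type B) = 3/4.
Weighted sum = 19/20.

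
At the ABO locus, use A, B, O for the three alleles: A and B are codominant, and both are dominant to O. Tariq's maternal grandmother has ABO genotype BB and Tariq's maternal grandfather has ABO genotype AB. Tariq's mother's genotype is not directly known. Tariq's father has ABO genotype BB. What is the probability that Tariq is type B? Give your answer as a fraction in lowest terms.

Tariq's mother's ABO genotype from BB × AB: 1/2 AB, 1/2 BB.
Crossing each possibility with the father BB and summing P(type B): 1/2·1/2 + 1/2·1 = 3/4.

3/4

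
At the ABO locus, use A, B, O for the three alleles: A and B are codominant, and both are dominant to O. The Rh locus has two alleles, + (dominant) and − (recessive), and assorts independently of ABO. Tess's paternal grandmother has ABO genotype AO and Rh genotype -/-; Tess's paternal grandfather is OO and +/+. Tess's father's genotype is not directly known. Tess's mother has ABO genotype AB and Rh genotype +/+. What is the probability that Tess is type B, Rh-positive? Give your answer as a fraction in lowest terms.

3/8

Tess's father's ABO genotype from AO × OO: 1/2 AO, 1/2 OO.
Crossing each possibility with the mother AB and summing P(type B): 1/2·1/4 + 1/2·1/2 = 3/8.
Similarly for Rh via the father's Rh distribution: P(Rh+) = 1.
Independent loci: 3/8 × 1 = 3/8.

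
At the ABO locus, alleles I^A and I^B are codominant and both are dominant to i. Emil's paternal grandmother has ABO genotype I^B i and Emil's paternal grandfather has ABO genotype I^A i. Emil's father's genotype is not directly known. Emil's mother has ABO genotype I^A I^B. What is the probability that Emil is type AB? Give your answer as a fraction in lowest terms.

Emil's father's ABO genotype from I^B i × I^A i: 1/4 I^A I^B, 1/4 I^A i, 1/4 I^B i, 1/4 i i.
Crossing each possibility with the mother I^A I^B and summing P(type AB): 1/4·1/2 + 1/4·1/4 + 1/4·1/4 + 1/4·0 = 1/4.

1/4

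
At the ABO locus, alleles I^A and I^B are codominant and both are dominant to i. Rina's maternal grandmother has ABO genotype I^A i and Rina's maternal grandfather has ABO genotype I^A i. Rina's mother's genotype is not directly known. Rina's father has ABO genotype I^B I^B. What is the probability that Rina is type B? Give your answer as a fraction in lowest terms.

Rina's mother's ABO genotype from I^A i × I^A i: 1/4 I^A I^A, 1/2 I^A i, 1/4 i i.
Crossing each possibility with the father I^B I^B and summing P(type B): 1/4·0 + 1/2·1/2 + 1/4·1 = 1/2.

1/2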